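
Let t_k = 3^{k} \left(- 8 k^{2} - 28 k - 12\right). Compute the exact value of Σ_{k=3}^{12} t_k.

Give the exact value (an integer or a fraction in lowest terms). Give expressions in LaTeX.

Compute t_(k+1)/t_k: get 3*(2*k**2 + 11*k + 12)/(2*k**2 + 7*k + 3).
So A=3 and B=1, with C=k**2 + 7*k/2 + 3/2.
Need (3)·f(k+1) − (1)·f(k) = k**2 + 7*k/2 + 3/2.
From deg A=0, deg B=0, deg C=2: d=2.
Match coefficients ⇒ f(k) = (4*k**2 + 2*k - 3)/8.
R(k) = B(k−1)·f(k)/C(k) = (4*k**2 + 2*k - 3)/(4*(k + 3)*(2*k + 1)); s_k = R·t_k = 3**k*(-4*k**2 - 2*k + 3).
Check: Δs_k = 4*3**k*(k**2 - k - 3*(k + 1)**2). ✓
Sum = s_(13) − s_(3); s_(13) = -1114431777, s_(3) = -1053 ⇒ -1114430724.

Σ = -1114430724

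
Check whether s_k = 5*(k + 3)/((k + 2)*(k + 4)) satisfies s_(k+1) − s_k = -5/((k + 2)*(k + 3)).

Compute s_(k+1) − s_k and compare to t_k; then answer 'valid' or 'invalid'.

Invalid: residual 5*(2*k + 7)/(k**4 + 14*k**3 + 71*k**2 + 154*k + 120) ≠ 0.

s_(k+1) = 5*(k + 4)/((k + 3)*(k + 5))
s_(k+1) − s_k = 5*(-k**2 - 7*k - 13)/(k**4 + 14*k**3 + 71*k**2 + 154*k + 120)
(s_(k+1) − s_k) − t_k = 5*(2*k + 7)/(k**4 + 14*k**3 + 71*k**2 + 154*k + 120)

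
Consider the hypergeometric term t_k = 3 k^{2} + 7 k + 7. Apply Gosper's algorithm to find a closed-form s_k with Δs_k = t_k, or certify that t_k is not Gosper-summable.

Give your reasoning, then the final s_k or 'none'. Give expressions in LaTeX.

s_k = k \left(k^{2} + 2 k + 4\right)

Compute t_(k+1)/t_k: get (3*k**2 + 13*k + 17)/(3*k**2 + 7*k + 7).
Take A(k)=1, B(k)=1, C(k)=k**2 + 7*k/3 + 7/3.
Need (1)·f(k+1) − (1)·f(k) = k**2 + 7*k/3 + 7/3.
d = 3 from the (0,0,2) case.
Match coefficients ⇒ f(k) = k*(k**2 + 2*k + 4)/3.
So s_k = (B(k−1)f/C)·t_k = (k*(k**2 + 2*k + 4)/(3*k**2 + 7*k + 7))·t_k = k*(k**2 + 2*k + 4).
s_(k+1) − s_k = 3*k**2 + 7*k + 7 = t_k.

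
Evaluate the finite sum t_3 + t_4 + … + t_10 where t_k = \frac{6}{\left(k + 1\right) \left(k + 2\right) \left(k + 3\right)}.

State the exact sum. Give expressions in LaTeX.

Σ = 17/130

r(k) = (k + 1)/(k + 4) after simplifying.
Take A(k)=k + 1, B(k)=k + 4, C(k)=1.
Key eq: (k + 1)·f(k+1) = (k + 3)·f(k) + (1).
Degrees (1,1,0) ⇒ d ≤ 2.
Solve for f: f(k) = k*(k + 3)/4 (degree 2 ≤ 2).
Certificate R = B(k−1)f/C = k*(k + 3)**2/4 gives s_k = 3*k*(k + 3)/(2*(k + 1)*(k + 2)).
Verify: 6/(k**3 + 6*k**2 + 11*k + 6) matches t_k.
Telescoping: Σ = s_(11) − s_(3) = 77/52 − (27/20) = 17/130.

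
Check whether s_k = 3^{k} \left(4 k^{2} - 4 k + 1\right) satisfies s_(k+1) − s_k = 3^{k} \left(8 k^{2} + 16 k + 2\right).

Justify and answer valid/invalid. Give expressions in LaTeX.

s_(k+1) = 3**(k + 1)*(4*k**2 + 4*k + 1)
s_(k+1) − s_k = 3**k*(8*k**2 + 16*k + 2)
(s_(k+1) − s_k) − t_k = 0

Valid: the claim telescopes to t_k.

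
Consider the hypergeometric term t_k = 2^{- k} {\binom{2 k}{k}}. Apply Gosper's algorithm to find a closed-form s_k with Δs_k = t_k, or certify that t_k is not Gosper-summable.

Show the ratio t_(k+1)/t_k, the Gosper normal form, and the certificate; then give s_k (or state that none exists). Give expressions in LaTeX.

Step 1: r(k) = (2*k + 1)/(k + 1).
Factor: A=2*k + 1; B=k + 1; C=1.
Need (2*k + 1)·f(k+1) − (k)·f(k) = 1.
deg f ≤ -1 (via 1,1,0).
deg f ≤ -1 is impossible — no certificate.

none — t_k is not Gosper-summable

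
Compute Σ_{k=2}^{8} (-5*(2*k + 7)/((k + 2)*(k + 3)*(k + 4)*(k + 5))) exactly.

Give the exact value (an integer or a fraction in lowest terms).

Σ = -595/3432

The ratio is (k + 2)*(2*k + 9)/((k + 6)*(2*k + 7)).
Take A(k)=k + 2, B(k)=k + 6, C(k)=k + 7/2.
Need (k + 2)·f(k+1) − (k + 5)·f(k) = k + 7/2.
From deg A=1, deg B=1, deg C=1: d=3.
A polynomial solution: f(k) = k*(k + 3)*(k + 6)/16.
R(k) = B(k−1)·f(k)/C(k) = k*(k + 3)*(k + 5)*(k + 6)/(8*(2*k + 7)); s_k = R·t_k = 5*k*(-k - 6)/(8*(k**2 + 6*k + 8)).
Verify: 5*(-2*k - 7)/(k**4 + 14*k**3 + 71*k**2 + 154*k + 120) matches t_k.
Telescoping: Σ = s_(9) − s_(2) = -675/1144 − (-5/12) = -595/3432.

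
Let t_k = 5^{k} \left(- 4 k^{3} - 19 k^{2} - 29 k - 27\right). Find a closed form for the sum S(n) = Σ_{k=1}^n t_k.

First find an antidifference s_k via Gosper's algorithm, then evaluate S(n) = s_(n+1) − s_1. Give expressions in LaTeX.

Compute t_(k+1)/t_k: get 5*(4*k**3 + 31*k**2 + 79*k + 79)/(4*k**3 + 19*k**2 + 29*k + 27).
A = 5, B = 1, C = k**3 + 19*k**2/4 + 29*k/4 + 27/4.
Need (5)·f(k+1) − (1)·f(k) = k**3 + 19*k**2/4 + 29*k/4 + 27/4.
From deg A=0, deg B=0, deg C=3: d=3.
Coefficient equations give f(k) = (k**3 + k**2 + k + 3)/4.
Then R = B(k−1)f/C = (k**3 + k**2 + k + 3)/(4*k**3 + 19*k**2 + 29*k + 27), so s_k = R(k)·t_k = 5**k*(-k**3 - k**2 - k - 3).
Δs = 5**k*(-4*k**3 - 19*k**2 - 29*k - 27), as required.
s_(n+1) = 5**(n + 1)*(-n**3 - 4*n**2 - 6*n - 6) and s_(1) = -30, so S(n) = -5*5**n*n**3 - 20*5**n*n**2 - 30*5**n*n - 30*5**n + 30.

S(n) = - 5 \cdot 5^{n} n^{3} - 20 \cdot 5^{n} n^{2} - 30 \cdot 5^{n} n - 30 \cdot 5^{n} + 30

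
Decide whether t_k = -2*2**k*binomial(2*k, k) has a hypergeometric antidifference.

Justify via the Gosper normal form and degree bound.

Ratio r(k) = 4*(2*k + 1)/(k + 1).
Take A(k)=8*k + 4, B(k)=k + 1, C(k)=1.
Set up (8*k + 4)·f(k+1) − (k)·f(k) − (1) = 0.
Degrees (1,1,0) ⇒ d ≤ -1.
deg f ≤ -1 is impossible — no certificate.

No; the degree bound rules out any f.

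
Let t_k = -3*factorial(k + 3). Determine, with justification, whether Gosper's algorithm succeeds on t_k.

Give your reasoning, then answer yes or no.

No; the degree bound rules out any f.

t_(k+1)/t_k = k + 4.
Gosper form: A/B · C(k+1)/C(k) with A=k + 4, B=1, C=1.
Set up (k + 4)·f(k+1) − (1)·f(k) − (1) = 0.
Degrees (1,0,0) ⇒ d ≤ -1.
deg f ≤ -1 is impossible — no certificate.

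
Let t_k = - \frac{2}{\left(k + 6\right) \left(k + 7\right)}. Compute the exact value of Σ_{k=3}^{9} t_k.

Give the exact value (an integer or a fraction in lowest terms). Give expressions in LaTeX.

Σ = -7/72

Ratio r(k) = (k + 6)/(k + 8).
Take A(k)=k + 6, B(k)=k + 8, C(k)=1.
Key eq: (k + 6)·f(k+1) = (k + 7)·f(k) + (1).
From deg A=1, deg B=1, deg C=0: d=1.
A polynomial solution: f(k) = k/6.
Certificate R = B(k−1)f/C = k*(k + 7)/6 gives s_k = -k/(3*k + 18).
Δs = -2/(k**2 + 13*k + 42), as required.
Σ_(k=3)^(9) t_k = s_(10) − s_(3) = -5/24 − (-1/9) = -7/72.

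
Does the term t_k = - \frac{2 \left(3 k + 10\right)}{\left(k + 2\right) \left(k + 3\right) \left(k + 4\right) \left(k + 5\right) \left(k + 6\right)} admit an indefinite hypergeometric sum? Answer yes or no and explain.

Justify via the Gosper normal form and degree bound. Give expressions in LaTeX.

Yes. s_k = \frac{k \left(- k^{2} - 11 k - 38\right)}{20 \left(k^{3} + 11 k^{2} + 38 k + 40\right)}.

The ratio is (k + 2)*(3*k + 13)/((k + 7)*(3*k + 10)).
Gosper form: A/B · C(k+1)/C(k) with A=k + 2, B=k + 7, C=k + 10/3.
Solve (k + 2)·f(k+1) − (k + 6)·f(k) = k + 10/3.
deg f ≤ 4 (via 1,1,1).
A polynomial solution: f(k) = k*(k + 3)*(k**2 + 11*k + 38)/120.
Certificate R = B(k−1)f/C = k*(k + 3)*(k + 6)*(k**2 + 11*k + 38)/(40*(3*k + 10)) gives s_k = k*(-k**2 - 11*k - 38)/(20*(k**3 + 11*k**2 + 38*k + 40)).
Δs = 2*(-3*k - 10)/(k**5 + 20*k**4 + 155*k**3 + 580*k**2 + 1044*k + 720), as required.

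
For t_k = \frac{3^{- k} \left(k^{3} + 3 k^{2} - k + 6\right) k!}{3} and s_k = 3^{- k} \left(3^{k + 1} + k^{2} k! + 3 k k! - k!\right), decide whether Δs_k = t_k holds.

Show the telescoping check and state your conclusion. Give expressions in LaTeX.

valid; difference matches t_k

s_(k+1) = (9*3**k + k**3*factorial(k) + 6*k**2*factorial(k) + 8*k*factorial(k) + 3*factorial(k))/(3*3**k)
s_(k+1) − s_k = (k**3 + 3*k**2 - k + 6)*factorial(k)/(3*3**k)
(s_(k+1) − s_k) − t_k = 0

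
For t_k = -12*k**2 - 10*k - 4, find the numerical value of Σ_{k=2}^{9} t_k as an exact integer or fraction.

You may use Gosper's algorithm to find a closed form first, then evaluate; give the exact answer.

Σ = -3880

Compute t_(k+1)/t_k: get (6*k**2 + 17*k + 13)/(6*k**2 + 5*k + 2).
Take A(k)=1, B(k)=1, C(k)=k**2 + 5*k/6 + 1/3.
Key eq: (1)·f(k+1) = (1)·f(k) + (k**2 + 5*k/6 + 1/3).
From deg A=0, deg B=0, deg C=2: d=3.
Solving with deg f ≤ 3: f(k) = k*(4*k**2 - k + 1)/12.
Certificate R = B(k−1)f/C = k*(4*k**2 - k + 1)/(2*(6*k**2 + 5*k + 2)) gives s_k = k*(-4*k**2 + k - 1).
Δs = -12*k**2 - 10*k - 4, as required.
Sum = s_(10) − s_(2); s_(10) = -3910, s_(2) = -30 ⇒ -3880.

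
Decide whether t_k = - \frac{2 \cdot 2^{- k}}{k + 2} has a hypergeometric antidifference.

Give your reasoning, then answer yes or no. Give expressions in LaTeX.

The ratio is (k + 2)/(2*(k + 3)).
A = k/2 + 1, B = k + 3, C = 1.
Solve (k/2 + 1)·f(k+1) − (k + 2)·f(k) = 1.
deg f ≤ -1 (via 1,1,0).
d = -1 < 0 ⇒ no nonzero polynomial f; not summable.

No — t_k has no hypergeometric antidifference.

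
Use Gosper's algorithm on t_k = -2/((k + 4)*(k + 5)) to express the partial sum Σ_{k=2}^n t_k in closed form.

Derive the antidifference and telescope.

r(k) = (k + 4)/(k + 6) after simplifying.
Normal form (A,B,C) = (k + 4, k + 6, 1).
f must satisfy (k + 4)·f(k+1) − (k + 5)·f(k) = 1.
d = 1 from the (1,1,0) case.
Coefficient equations give f(k) = k/4.
Then R = B(k−1)f/C = k*(k + 5)/4, so s_k = R(k)·t_k = -k/(2*k + 8).
Verify: -2/(k**2 + 9*k + 20) matches t_k.
Σ_(k=2)^n t_k = s_(n+1) − s_(2) = ((-n - 1)/(2*(n + 5))) − (-1/6), i.e. (1 - n)/(3*(n + 5)).

S(n) = (1 - n)/(3*(n + 5))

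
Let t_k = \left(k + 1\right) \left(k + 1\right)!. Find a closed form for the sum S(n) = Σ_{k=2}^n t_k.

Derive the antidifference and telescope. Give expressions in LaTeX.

Compute t_(k+1)/t_k: get (k + 2)**2/(k + 1).
Factor: A=k + 2; B=1; C=k + 1.
Need (k + 2)·f(k+1) − (1)·f(k) = k + 1.
Degrees (1,0,1) ⇒ d ≤ 0.
Solving with deg f ≤ 0: f(k) = 1.
R(k) = B(k−1)·f(k)/C(k) = 1/(k + 1); s_k = R·t_k = factorial(k + 1).
Check: Δs_k = (k + 1)*factorial(k + 1). ✓
s_(n+1) = factorial(n + 2) and s_(2) = 6, so S(n) = factorial(n + 2) - 6.

S(n) = \left(n + 2\right)! - 6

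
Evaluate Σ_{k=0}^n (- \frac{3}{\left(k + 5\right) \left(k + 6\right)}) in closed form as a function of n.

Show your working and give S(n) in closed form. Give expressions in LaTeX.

r(k) = (k + 5)/(k + 7) after simplifying.
Normal form (A,B,C) = (k + 5, k + 7, 1).
Need (k + 5)·f(k+1) − (k + 6)·f(k) = 1.
Degrees (1,1,0) ⇒ d ≤ 1.
Solving with deg f ≤ 1: f(k) = k/5.
R(k) = B(k−1)·f(k)/C(k) = k*(k + 6)/5; s_k = R·t_k = -3*k/(5*k + 25).
Check: Δs_k = -3/(k**2 + 11*k + 30). ✓
Telescope: S(n) = s_(n+1) − s_(0) = 3*(-n - 1)/(5*(n + 6)) − (0) = 3*(-n - 1)/(5*(n + 6)).

S(n) = \frac{3 \left(- n - 1\right)}{5 \left(n + 6\right)}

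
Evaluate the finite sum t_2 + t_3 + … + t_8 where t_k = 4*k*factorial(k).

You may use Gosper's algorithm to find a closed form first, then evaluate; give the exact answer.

Σ = 1451512

t_(k+1)/t_k = (k + 1)**2/k.
Take A(k)=k + 1, B(k)=1, C(k)=k.
Solve (k + 1)·f(k+1) − (1)·f(k) = k.
d = 0 from the (1,0,1) case.
Solving with deg f ≤ 0: f(k) = 1.
Certificate R = B(k−1)f/C = 1/k gives s_k = 4*factorial(k).
Check: Δs_k = 4*k*factorial(k). ✓
Sum = s_(9) − s_(2); s_(9) = 1451520, s_(2) = 8 ⇒ 1451512.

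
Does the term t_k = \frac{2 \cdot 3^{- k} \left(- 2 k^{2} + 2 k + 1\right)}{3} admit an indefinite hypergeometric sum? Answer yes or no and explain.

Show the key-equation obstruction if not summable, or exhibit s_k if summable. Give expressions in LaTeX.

The ratio is (2*k**2 + 2*k - 1)/(3*(2*k**2 - 2*k - 1)).
Normal form (A,B,C) = (1/3, 1, k**2 - k - 1/2).
Key eq: (1/3)·f(k+1) = (1)·f(k) + (k**2 - k - 1/2).
From deg A=0, deg B=0, deg C=2: d=2.
A polynomial solution: f(k) = -3*k**2/2.
Then R = B(k−1)f/C = -3*k**2/(2*k**2 - 2*k - 1), so s_k = R(k)·t_k = 2*k**2/3**k.
Δs = 2*(-2*k**2 + 2*k + 1)/(3*3**k), as required.

Yes. s_k = 2 \cdot 3^{- k} k^{2}.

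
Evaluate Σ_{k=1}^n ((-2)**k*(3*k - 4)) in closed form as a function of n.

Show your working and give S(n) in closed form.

S(n) = 2*(-2)**n*n - 2*(-2)**n + 2

Ratio r(k) = 2*(1 - 3*k)/(3*k - 4).
Take A(k)=-2, B(k)=1, C(k)=k - 4/3.
Need (-2)·f(k+1) − (1)·f(k) = k - 4/3.
deg f ≤ 1 (via 0,0,1).
Solving with deg f ≤ 1: f(k) = -(k - 2)/3.
So s_k = (B(k−1)f/C)·t_k = (-(k - 2)/(3*k - 4))·t_k = (-2)**k*(2 - k).
Verify: (-2)**k*(3*k - 4) matches t_k.
Σ_(k=1)^n t_k = s_(n+1) − s_(1) = ((-2)**(n + 1)*(1 - n)) − (-2), i.e. 2*(-2)**n*n - 2*(-2)**n + 2.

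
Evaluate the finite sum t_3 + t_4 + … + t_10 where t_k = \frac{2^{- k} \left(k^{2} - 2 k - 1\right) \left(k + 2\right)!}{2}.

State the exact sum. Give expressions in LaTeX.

Step 1: r(k) = (k + 3)*(2*k - (k + 1)**2 + 3)/(2*(-k**2 + 2*k + 1)).
Normal form (A,B,C) = (k/2 + 3/2, 1, k**2 - 2*k - 1).
Need (k/2 + 3/2)·f(k+1) − (1)·f(k) = k**2 - 2*k - 1.
Bound: deg f ≤ 1.
Match coefficients ⇒ f(k) = 2*(k - 4).
Then R = B(k−1)f/C = 2*(k - 4)/(k**2 - 2*k - 1), so s_k = R(k)·t_k = (k - 4)*factorial(k + 2)/2**k.
Verify: (k**2 - 2*k - 1)*factorial(k + 2)/(2*2**k) matches t_k.
Σ_(k=3)^(10) t_k = s_(11) − s_(3) = 42567525/2 − (-15) = 42567555/2.

Σ = 42567555/2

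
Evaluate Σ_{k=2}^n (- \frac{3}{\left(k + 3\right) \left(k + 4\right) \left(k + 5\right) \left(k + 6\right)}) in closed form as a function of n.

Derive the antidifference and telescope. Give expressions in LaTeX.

S(n) = \frac{- n^{3} - 15 n^{2} - 74 n + 90}{210 \left(n^{3} + 15 n^{2} + 74 n + 120\right)}

Compute t_(k+1)/t_k: get (k + 3)/(k + 7).
Normal form (A,B,C) = (k + 3, k + 7, 1).
Need (k + 3)·f(k+1) − (k + 6)·f(k) = 1.
deg f ≤ 3 (via 1,1,0).
Solve for f: f(k) = k*(k**2 + 12*k + 47)/180 (degree 3 ≤ 3).
So s_k = (B(k−1)f/C)·t_k = (k*(k + 6)*(k**2 + 12*k + 47)/180)·t_k = k*(-k**2 - 12*k - 47)/(60*(k + 3)*(k + 4)*(k + 5)).
s_(k+1) − s_k = -3/(k**4 + 18*k**3 + 119*k**2 + 342*k + 360) = t_k.
s_(n+1) = (-n**3 - 15*n**2 - 74*n - 60)/(60*(n**3 + 15*n**2 + 74*n + 120)) and s_(2) = -1/84, so S(n) = (-n**3 - 15*n**2 - 74*n + 90)/(210*(n**3 + 15*n**2 + 74*n + 120)).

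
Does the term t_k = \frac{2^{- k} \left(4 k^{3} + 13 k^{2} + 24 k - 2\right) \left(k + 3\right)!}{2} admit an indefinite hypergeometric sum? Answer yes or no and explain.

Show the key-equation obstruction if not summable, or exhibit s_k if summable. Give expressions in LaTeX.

The ratio is (4*k**4 + 41*k**3 + 162*k**2 + 287*k + 156)/(2*(4*k**3 + 13*k**2 + 24*k - 2)).
Take A(k)=k/2 + 2, B(k)=1, C(k)=k**3 + 13*k**2/4 + 6*k - 1/2.
Key eq: (k/2 + 2)·f(k+1) = (1)·f(k) + (k**3 + 13*k**2/4 + 6*k - 1/2).
Bound: deg f ≤ 2.
Solving with deg f ≤ 2: f(k) = (4*k**2 - 3*k - 3)/2.
Then R = B(k−1)f/C = 2*(4*k**2 - 3*k - 3)/(4*k**3 + 13*k**2 + 24*k - 2), so s_k = R(k)·t_k = (4*k**2 - 3*k - 3)*factorial(k + 3)/2**k.
Check: Δs_k = (4*k**3 + 13*k**2 + 24*k - 2)*factorial(k + 3)/(2*2**k). ✓

Yes. s_k = 2^{- k} \left(4 k^{2} - 3 k - 3\right) \left(k + 3\right)!.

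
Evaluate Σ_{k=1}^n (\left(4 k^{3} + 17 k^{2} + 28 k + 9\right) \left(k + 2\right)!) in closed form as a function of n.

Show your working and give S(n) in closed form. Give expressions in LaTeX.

Step 1: r(k) = (4*k**4 + 41*k**3 + 161*k**2 + 280*k + 174)/(4*k**3 + 17*k**2 + 28*k + 9).
Factor: A=k + 3; B=1; C=k**3 + 17*k**2/4 + 7*k + 9/4.
f must satisfy (k + 3)·f(k+1) − (1)·f(k) = k**3 + 17*k**2/4 + 7*k + 9/4.
deg f ≤ 2 (via 1,0,3).
Match coefficients ⇒ f(k) = (k + 1)*(4*k - 3)/4.
Certificate R = B(k−1)f/C = (k + 1)*(4*k - 3)/(4*k**3 + 17*k**2 + 28*k + 9) gives s_k = (k + 1)*(4*k - 3)*factorial(k + 2).
Check: Δs_k = (4*k**3 + 17*k**2 + 28*k + 9)*factorial(k + 2). ✓
s_(n+1) = (n + 2)*(4*n + 1)*factorial(n + 3) and s_(1) = 12, so S(n) = 4*n**2*factorial(n + 3) + 9*n*factorial(n + 3) + 2*factorial(n + 3) - 12.

S(n) = 4 n^{2} \left(n + 3\right)! + 9 n \left(n + 3\right)! + 2 \left(n + 3\right)! - 12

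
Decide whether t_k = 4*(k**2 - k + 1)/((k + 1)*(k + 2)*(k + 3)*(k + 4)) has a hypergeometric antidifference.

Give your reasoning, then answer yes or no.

Compute t_(k+1)/t_k: get -(k + 1)*(k - (k + 1)**2)/((k + 5)*(k**2 - k + 1)).
Factor: A=k + 1; B=k + 5; C=k**2 - k + 1.
f must satisfy (k + 1)·f(k+1) − (k + 4)·f(k) = k**2 - k + 1.
From deg A=1, deg B=1, deg C=2: d=3.
Solving with deg f ≤ 3: f(k) = k*(k**2 + 5)/6.
So s_k = (B(k−1)f/C)·t_k = (k*(k + 4)*(k**2 + 5)/(6*(k**2 - k + 1)))·t_k = 2*k*(k**2 + 5)/(3*(k + 1)*(k + 2)*(k + 3)).
s_(k+1) − s_k = 4*(k**2 - k + 1)/(k**4 + 10*k**3 + 35*k**2 + 50*k + 24) = t_k.

Yes. s_k = 2*k*(k**2 + 5)/(3*(k + 1)*(k + 2)*(k + 3)).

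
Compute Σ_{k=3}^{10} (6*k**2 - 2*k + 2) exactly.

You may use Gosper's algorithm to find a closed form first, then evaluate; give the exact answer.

t_(k+1)/t_k = (-k + 3*(k + 1)**2)/(3*k**2 - k + 1).
Factor: A=1; B=1; C=k**2 - k/3 + 1/3.
Set up (1)·f(k+1) − (1)·f(k) − (k**2 - k/3 + 1/3) = 0.
deg f ≤ 3 (via 0,0,2).
Solving with deg f ≤ 3: f(k) = k*(k**2 - 2*k + 2)/3.
Certificate R = B(k−1)f/C = k*(k**2 - 2*k + 2)/(3*k**2 - k + 1) gives s_k = 2*k*(k**2 - 2*k + 2).
Verify: 6*k**2 - 2*k + 2 matches t_k.
Σ_(k=3)^(10) t_k = s_(11) − s_(3) = 2222 − (30) = 2192.

Σ = 2192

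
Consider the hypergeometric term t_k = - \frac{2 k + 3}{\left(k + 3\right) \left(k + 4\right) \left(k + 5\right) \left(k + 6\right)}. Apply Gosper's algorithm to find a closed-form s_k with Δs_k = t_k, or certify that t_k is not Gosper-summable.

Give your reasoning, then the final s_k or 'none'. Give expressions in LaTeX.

Compute t_(k+1)/t_k: get (k + 3)*(2*k + 5)/((k + 7)*(2*k + 3)).
Gosper form: A/B · C(k+1)/C(k) with A=k + 3, B=k + 7, C=k + 3/2.
Need (k + 3)·f(k+1) − (k + 6)·f(k) = k + 3/2.
Bound: deg f ≤ 3.
A polynomial solution: f(k) = k*(k**2 + 12*k + 17)/60.
Certificate R = B(k−1)f/C = k*(k + 6)*(k**2 + 12*k + 17)/(30*(2*k + 3)) gives s_k = k*(-k**2 - 12*k - 17)/(30*(k + 3)*(k + 4)*(k + 5)).
s_(k+1) − s_k = (-2*k - 3)/(k**4 + 18*k**3 + 119*k**2 + 342*k + 360) = t_k.

s_k = \frac{k \left(- k^{2} - 12 k - 17\right)}{30 \left(k + 3\right) \left(k + 4\right) \left(k + 5\right)}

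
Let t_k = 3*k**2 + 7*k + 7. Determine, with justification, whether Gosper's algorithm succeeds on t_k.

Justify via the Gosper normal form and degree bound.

Yes. s_k = k*(k**2 + 2*k + 4).

Step 1: r(k) = (3*k**2 + 13*k + 17)/(3*k**2 + 7*k + 7).
Gosper form: A/B · C(k+1)/C(k) with A=1, B=1, C=k**2 + 7*k/3 + 7/3.
Key eq: (1)·f(k+1) = (1)·f(k) + (k**2 + 7*k/3 + 7/3).
d = 3 from the (0,0,2) case.
Match coefficients ⇒ f(k) = k*(k**2 + 2*k + 4)/3.
Certificate R = B(k−1)f/C = k*(k**2 + 2*k + 4)/(3*k**2 + 7*k + 7) gives s_k = k*(k**2 + 2*k + 4).
Check: Δs_k = 3*k**2 + 7*k + 7. ✓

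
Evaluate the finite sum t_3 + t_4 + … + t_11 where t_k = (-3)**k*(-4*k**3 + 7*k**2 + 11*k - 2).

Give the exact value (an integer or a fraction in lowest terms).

Σ = 619660098

Ratio r(k) = 3*(-4*k**3 - 5*k**2 + 13*k + 12)/(4*k**3 - 7*k**2 - 11*k + 2).
A = -3, B = 1, C = k**3 - 7*k**2/4 - 11*k/4 + 1/2.
Set up (-3)·f(k+1) − (1)·f(k) − (k**3 - 7*k**2/4 - 11*k/4 + 1/2) = 0.
From deg A=0, deg B=0, deg C=3: d=3.
Coefficient equations give f(k) = -(k - 1)*(k**2 - 3*k - 2)/4.
R(k) = B(k−1)·f(k)/C(k) = -(k - 1)*(k**2 - 3*k - 2)/(4*k**3 - 7*k**2 - 11*k + 2); s_k = R·t_k = (-3)**k*(k**3 - 4*k**2 + k + 2).
Check: Δs_k = (-3)**k*(-4*k**3 + 7*k**2 + 11*k - 2). ✓
Σ_(k=3)^(11) t_k = s_(12) − s_(3) = 619660206 − (108) = 619660098.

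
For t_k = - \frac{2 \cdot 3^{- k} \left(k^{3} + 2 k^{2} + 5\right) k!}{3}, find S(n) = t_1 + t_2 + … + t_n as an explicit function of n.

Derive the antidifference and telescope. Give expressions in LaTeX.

The ratio is (k + 1)*((k + 1)**3 + 2*(k + 1)**2 + 5)/(3*(k**3 + 2*k**2 + 5)).
So A=k/3 + 1/3 and B=1, with C=k**3 + 2*k**2 + 5.
Need (k/3 + 1/3)·f(k+1) − (1)·f(k) = k**3 + 2*k**2 + 5.
Degrees (1,0,3) ⇒ d ≤ 2.
Match coefficients ⇒ f(k) = 3*(k**2 + 2*k - 1).
R(k) = B(k−1)·f(k)/C(k) = 3*(k**2 + 2*k - 1)/(k**3 + 2*k**2 + 5); s_k = R·t_k = -2*(k**2 + 2*k - 1)*factorial(k)/3**k.
s_(k+1) − s_k = -2*(k**3 + 2*k**2 + 5)*factorial(k)/(3*3**k) = t_k.
Evaluate: s_(n+1) = -2*3**(-n - 1)*(n**2 + 4*n + 2)*factorial(n + 1); subtract s_(1) = -4/3 ⇒ S(n) = 3**(-n - 1)*(4*3**n - 2*n**3*factorial(n) - 10*n**2*factorial(n) - 12*n*factorial(n) - 4*factorial(n)).

S(n) = 3^{- n - 1} \left(4 \cdot 3^{n} - 2 n^{3} n! - 10 n^{2} n! - 12 n n! - 4 n!\right)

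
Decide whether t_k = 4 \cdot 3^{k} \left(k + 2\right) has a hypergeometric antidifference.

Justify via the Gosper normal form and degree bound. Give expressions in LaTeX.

Step 1: r(k) = 3*(k + 3)/(k + 2).
Normal form (A,B,C) = (3, 1, k + 2).
f must satisfy (3)·f(k+1) − (1)·f(k) = k + 2.
Degrees (0,0,1) ⇒ d ≤ 1.
Match coefficients ⇒ f(k) = (2*k + 1)/4.
Then R = B(k−1)f/C = (2*k + 1)/(4*(k + 2)), so s_k = R(k)·t_k = 3**k*(2*k + 1).
s_(k+1) − s_k = 4*3**k*(k + 2) = t_k.

Yes. s_k = 3^{k} \left(2 k + 1\right).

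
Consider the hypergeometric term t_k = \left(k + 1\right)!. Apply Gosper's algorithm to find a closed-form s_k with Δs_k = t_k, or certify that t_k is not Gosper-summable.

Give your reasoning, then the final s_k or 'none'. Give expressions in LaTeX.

The ratio is k + 2.
Take A(k)=k + 2, B(k)=1, C(k)=1.
Set up (k + 2)·f(k+1) − (1)·f(k) − (1) = 0.
d = -1 from the (1,0,0) case.
d = -1 < 0 ⇒ no nonzero polynomial f; not summable.

none (Gosper's algorithm certifies no s_k)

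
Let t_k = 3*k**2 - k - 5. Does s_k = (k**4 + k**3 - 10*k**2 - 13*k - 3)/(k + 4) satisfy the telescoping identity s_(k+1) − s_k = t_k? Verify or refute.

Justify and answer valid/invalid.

Invalid: residual (-2*k**3 - 13*k**2 + 5*k + 19)/(k**2 + 9*k + 20) ≠ 0.

s_(k+1) = (k**4 + 5*k**3 - k**2 - 26*k - 24)/(k + 5)
s_(k+1) − s_k = 3*(k**4 + 8*k**3 + 11*k**2 - 20*k - 27)/(k**2 + 9*k + 20)
(s_(k+1) − s_k) − t_k = (-2*k**3 - 13*k**2 + 5*k + 19)/(k**2 + 9*k + 20)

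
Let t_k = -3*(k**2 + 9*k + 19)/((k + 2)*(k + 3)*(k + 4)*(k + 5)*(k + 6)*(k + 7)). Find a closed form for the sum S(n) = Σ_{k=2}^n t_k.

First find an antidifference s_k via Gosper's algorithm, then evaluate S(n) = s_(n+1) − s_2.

Step 1: r(k) = (k + 2)*(9*k + (k + 1)**2 + 28)/((k + 8)*(k**2 + 9*k + 19)).
So A=k + 2 and B=k + 8, with C=k**2 + 9*k + 19.
Set up (k + 2)·f(k+1) − (k + 7)·f(k) − (k**2 + 9*k + 19) = 0.
deg f ≤ 5 (via 1,1,2).
Coefficient equations give f(k) = k*(k + 3)*(k + 5)*(k**2 + 12*k + 44)/144.
Certificate R = B(k−1)f/C = k*(k + 3)*(k + 5)*(k + 7)*(k**2 + 12*k + 44)/(144*(k**2 + 9*k + 19)) gives s_k = k*(-k**2 - 12*k - 44)/(48*(k**3 + 12*k**2 + 44*k + 48)).
Δs = 3*(-k**2 - 9*k - 19)/(k**6 + 27*k**5 + 295*k**4 + 1665*k**3 + 5104*k**2 + 8028*k + 5040), as required.
Evaluate: s_(n+1) = (-n**3 - 15*n**2 - 71*n - 57)/(48*(n**3 + 15*n**2 + 71*n + 105)); subtract s_(2) = -1/64 ⇒ S(n) = (-n**3 - 15*n**2 - 71*n + 87)/(192*(n**3 + 15*n**2 + 71*n + 105)).

S(n) = (-n**3 - 15*n**2 - 71*n + 87)/(192*(n**3 + 15*n**2 + 71*n + 105))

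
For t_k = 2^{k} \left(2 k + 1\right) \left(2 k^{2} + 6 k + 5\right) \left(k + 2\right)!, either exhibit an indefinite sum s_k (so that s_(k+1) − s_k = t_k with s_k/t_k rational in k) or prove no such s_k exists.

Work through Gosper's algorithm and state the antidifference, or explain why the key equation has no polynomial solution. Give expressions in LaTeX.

t_(k+1)/t_k = 2*(4*k**4 + 38*k**3 + 134*k**2 + 207*k + 117)/(4*k**3 + 14*k**2 + 16*k + 5).
So A=2*k + 6 and B=1, with C=k**3 + 7*k**2/2 + 4*k + 5/4.
Key eq: (2*k + 6)·f(k+1) = (1)·f(k) + (k**3 + 7*k**2/2 + 4*k + 5/4).
d = 2 from the (1,0,3) case.
Coefficient equations give f(k) = (2*k**2 - 2*k + 1)/4.
Get s_k = R·t_k = 2**k*(2*k**2 - 2*k + 1)*factorial(k + 2) with R(k) = B(k−1)f(k)/C(k) = (2*k**2 - 2*k + 1)/((2*k + 1)*(2*k**2 + 6*k + 5)).
Check: Δs_k = 2**k*(2*k + 1)*(2*k**2 + 6*k + 5)*factorial(k + 2). ✓

s_k = 2^{k} \left(2 k^{2} - 2 k + 1\right) \left(k + 2\right)!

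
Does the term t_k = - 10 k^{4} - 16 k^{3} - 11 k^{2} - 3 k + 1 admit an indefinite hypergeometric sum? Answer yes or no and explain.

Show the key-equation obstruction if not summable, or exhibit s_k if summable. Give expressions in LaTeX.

t_(k+1)/t_k = (10*k**4 + 56*k**3 + 119*k**2 + 113*k + 39)/(10*k**4 + 16*k**3 + 11*k**2 + 3*k - 1).
A = 1, B = 1, C = k**4 + 8*k**3/5 + 11*k**2/10 + 3*k/10 - 1/10.
f must satisfy (1)·f(k+1) − (1)·f(k) = k**4 + 8*k**3/5 + 11*k**2/10 + 3*k/10 - 1/10.
d = 5 from the (0,0,4) case.
Match coefficients ⇒ f(k) = k*(2*k**4 - k**3 - k**2 - 1)/10.
R(k) = B(k−1)·f(k)/C(k) = k*(2*k**4 - k**3 - k**2 - 1)/(10*k**4 + 16*k**3 + 11*k**2 + 3*k - 1); s_k = R·t_k = -2*k**5 + k**4 + k**3 + k.
s_(k+1) − s_k = -10*k**4 - 16*k**3 - 11*k**2 - 3*k + 1 = t_k.

Yes. s_k = - 2 k^{5} + k^{4} + k^{3} + k.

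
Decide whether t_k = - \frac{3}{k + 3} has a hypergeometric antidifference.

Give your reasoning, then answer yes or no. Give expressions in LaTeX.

No; the coefficient equations for f are inconsistent.

Compute t_(k+1)/t_k: get (k + 3)/(k + 4).
Take A(k)=k + 3, B(k)=k + 4, C(k)=1.
Set up (k + 3)·f(k+1) − (k + 3)·f(k) − (1) = 0.
From deg A=1, deg B=1, deg C=0: d=0.
Write f(k) = c0. Then LHS − RHS = -1, requiring -1 = 0: contradictory. No certificate.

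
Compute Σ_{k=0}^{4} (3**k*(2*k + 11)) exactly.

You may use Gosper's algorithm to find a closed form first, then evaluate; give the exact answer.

Σ = 2183

Step 1: r(k) = 3*(2*k + 13)/(2*k + 11).
Normal form (A,B,C) = (3, 1, k + 11/2).
Need (3)·f(k+1) − (1)·f(k) = k + 11/2.
Degrees (0,0,1) ⇒ d ≤ 1.
Match coefficients ⇒ f(k) = (k + 4)/2.
So s_k = (B(k−1)f/C)·t_k = ((k + 4)/(2*k + 11))·t_k = 3**k*(k + 4).
Verify: 3**k*(2*k + 11) matches t_k.
Telescoping: Σ = s_(5) − s_(0) = 2187 − (4) = 2183.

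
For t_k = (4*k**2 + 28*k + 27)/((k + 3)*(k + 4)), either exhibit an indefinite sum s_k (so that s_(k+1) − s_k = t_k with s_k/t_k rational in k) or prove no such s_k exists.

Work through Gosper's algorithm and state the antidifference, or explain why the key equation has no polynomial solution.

The ratio is (k + 3)*(28*k + 4*(k + 1)**2 + 55)/((k + 5)*(4*k**2 + 28*k + 27)).
Normal form (A,B,C) = (k + 3, k + 5, k**2 + 7*k + 27/4).
Solve (k + 3)·f(k+1) − (k + 4)·f(k) = k**2 + 7*k + 27/4.
From deg A=1, deg B=1, deg C=2: d=2.
Solve for f: f(k) = k*(4*k + 5)/4 (degree 2 ≤ 2).
Get s_k = R·t_k = k*(4*k + 5)/(k + 3) with R(k) = B(k−1)f(k)/C(k) = k*(k + 4)*(4*k + 5)/(4*k**2 + 28*k + 27).
Δs = (4*k**2 + 28*k + 27)/(k**2 + 7*k + 12), as required.

s_k = k*(4*k + 5)/(k + 3)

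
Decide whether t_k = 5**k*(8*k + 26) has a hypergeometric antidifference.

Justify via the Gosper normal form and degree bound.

Ratio r(k) = 5*(4*k + 17)/(4*k + 13).
Gosper form: A/B · C(k+1)/C(k) with A=5, B=1, C=k + 13/4.
Solve (5)·f(k+1) − (1)·f(k) = k + 13/4.
Bound: deg f ≤ 1.
Coefficient equations give f(k) = (k + 2)/4.
Certificate R = B(k−1)f/C = (k + 2)/(4*k + 13) gives s_k = 2*5**k*(k + 2).
s_(k+1) − s_k = 5**k*(8*k + 26) = t_k.

Yes. s_k = 2*5**k*(k + 2).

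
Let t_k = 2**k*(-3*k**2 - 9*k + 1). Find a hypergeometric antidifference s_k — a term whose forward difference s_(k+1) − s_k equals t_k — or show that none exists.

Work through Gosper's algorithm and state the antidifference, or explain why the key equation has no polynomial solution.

r(k) = 2*(3*k**2 + 15*k + 11)/(3*k**2 + 9*k - 1) after simplifying.
Gosper form: A/B · C(k+1)/C(k) with A=2, B=1, C=k**2 + 3*k - 1/3.
Solve (2)·f(k+1) − (1)·f(k) = k**2 + 3*k - 1/3.
Degrees (0,0,2) ⇒ d ≤ 2.
Match coefficients ⇒ f(k) = (3*k**2 - 3*k - 1)/3.
Certificate R = B(k−1)f/C = (3*k**2 - 3*k - 1)/(3*k**2 + 9*k - 1) gives s_k = 2**k*(-3*k**2 + 3*k + 1).
Δs = 2**k*(-3*k**2 - 9*k + 1), as required.

s_k = 2**k*(-3*k**2 + 3*k + 1)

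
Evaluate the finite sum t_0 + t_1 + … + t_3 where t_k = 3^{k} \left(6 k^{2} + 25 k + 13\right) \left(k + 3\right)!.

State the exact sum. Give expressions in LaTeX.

Σ = 2857686

Ratio r(k) = 3*(6*k**3 + 61*k**2 + 192*k + 176)/(6*k**2 + 25*k + 13).
Take A(k)=3*k + 12, B(k)=1, C(k)=k**2 + 25*k/6 + 13/6.
Need (3*k + 12)·f(k+1) − (1)·f(k) = k**2 + 25*k/6 + 13/6.
d = 1 from the (1,0,2) case.
Match coefficients ⇒ f(k) = (2*k - 1)/6.
R(k) = B(k−1)·f(k)/C(k) = (2*k - 1)/(6*k**2 + 25*k + 13); s_k = R·t_k = 3**k*(2*k - 1)*factorial(k + 3).
s_(k+1) − s_k = 3**k*(6*k**2 + 25*k + 13)*factorial(k + 3) = t_k.
Evaluate s at k=4 and k=0: 2857680 and -6; difference 2857686.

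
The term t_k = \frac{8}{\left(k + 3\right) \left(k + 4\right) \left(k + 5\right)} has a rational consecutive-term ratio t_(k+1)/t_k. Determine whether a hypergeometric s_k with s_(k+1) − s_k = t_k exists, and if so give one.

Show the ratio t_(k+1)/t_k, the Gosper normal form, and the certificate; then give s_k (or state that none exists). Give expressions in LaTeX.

s_k = \frac{k \left(k + 7\right)}{3 \left(k + 3\right) \left(k + 4\right)}

Ratio r(k) = (k + 3)/(k + 6).
Take A(k)=k + 3, B(k)=k + 6, C(k)=1.
Set up (k + 3)·f(k+1) − (k + 5)·f(k) − (1) = 0.
Bound: deg f ≤ 2.
A polynomial solution: f(k) = k*(k + 7)/24.
Then R = B(k−1)f/C = k*(k + 5)*(k + 7)/24, so s_k = R(k)·t_k = k*(k + 7)/(3*(k + 3)*(k + 4)).
Check: Δs_k = 8/(k**3 + 12*k**2 + 47*k + 60). ✓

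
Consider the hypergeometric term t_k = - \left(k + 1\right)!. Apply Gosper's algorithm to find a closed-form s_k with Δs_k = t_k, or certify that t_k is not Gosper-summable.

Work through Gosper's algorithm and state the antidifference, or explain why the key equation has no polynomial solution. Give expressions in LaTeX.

none — t_k is not Gosper-summable

The ratio is k + 2.
Factor: A=k + 2; B=1; C=1.
Solve (k + 2)·f(k+1) − (1)·f(k) = 1.
d = -1 from the (1,0,0) case.
Bound -1 < 0, so the key equation has no polynomial solution.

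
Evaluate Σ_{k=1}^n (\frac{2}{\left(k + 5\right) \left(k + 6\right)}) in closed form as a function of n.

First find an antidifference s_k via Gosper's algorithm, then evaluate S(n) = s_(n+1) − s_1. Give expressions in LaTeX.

Ratio r(k) = (k + 5)/(k + 7).
Factor: A=k + 5; B=k + 7; C=1.
f must satisfy (k + 5)·f(k+1) − (k + 6)·f(k) = 1.
Degrees (1,1,0) ⇒ d ≤ 1.
A polynomial solution: f(k) = k/5.
Certificate R = B(k−1)f/C = k*(k + 6)/5 gives s_k = 2*k/(5*(k + 5)).
s_(k+1) − s_k = 2/(k**2 + 11*k + 30) = t_k.
Evaluate: s_(n+1) = 2*(n + 1)/(5*(n + 6)); subtract s_(1) = 1/15 ⇒ S(n) = n/(3*(n + 6)).

S(n) = \frac{n}{3 \left(n + 6\right)}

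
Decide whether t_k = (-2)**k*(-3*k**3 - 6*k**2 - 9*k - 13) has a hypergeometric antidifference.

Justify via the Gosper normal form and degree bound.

t_(k+1)/t_k = 2*(-3*k**3 - 15*k**2 - 30*k - 31)/(3*k**3 + 6*k**2 + 9*k + 13).
A = -2, B = 1, C = k**3 + 2*k**2 + 3*k + 13/3.
Need (-2)·f(k+1) − (1)·f(k) = k**3 + 2*k**2 + 3*k + 13/3.
Bound: deg f ≤ 3.
A polynomial solution: f(k) = -(k**3 + k + 3)/3.
Get s_k = R·t_k = (-2)**k*(k**3 + k + 3) with R(k) = B(k−1)f(k)/C(k) = -(k**3 + k + 3)/(3*k**3 + 6*k**2 + 9*k + 13).
Check: Δs_k = (-2)**k*(-k**3 - 3*k - 2*(k + 1)**3 - 11). ✓

Yes. s_k = (-2)**k*(k**3 + k + 3).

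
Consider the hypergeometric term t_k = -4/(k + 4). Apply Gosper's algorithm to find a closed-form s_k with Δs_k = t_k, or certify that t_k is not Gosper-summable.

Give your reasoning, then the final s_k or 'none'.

none — t_k is not Gosper-summable

Ratio r(k) = (k + 4)/(k + 5).
So A=k + 4 and B=k + 5, with C=1.
f must satisfy (k + 4)·f(k+1) − (k + 4)·f(k) = 1.
Degrees (1,1,0) ⇒ d ≤ 0.
f = c0 ⇒ A·f(k+1) − B(k−1)·f(k) − C = -1. The system {-1 = 0} is inconsistent; no antidifference.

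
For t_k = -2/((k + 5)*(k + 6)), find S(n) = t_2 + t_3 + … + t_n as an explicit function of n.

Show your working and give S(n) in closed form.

S(n) = 2*(1 - n)/(7*(n + 6))

Ratio r(k) = (k + 5)/(k + 7).
Take A(k)=k + 5, B(k)=k + 7, C(k)=1.
Need (k + 5)·f(k+1) − (k + 6)·f(k) = 1.
Bound: deg f ≤ 1.
A polynomial solution: f(k) = k/5.
Certificate R = B(k−1)f/C = k*(k + 6)/5 gives s_k = -2*k/(5*k + 25).
Verify: -2/(k**2 + 11*k + 30) matches t_k.
s_(n+1) = 2*(-n - 1)/(5*(n + 6)) and s_(2) = -4/35, so S(n) = 2*(1 - n)/(7*(n + 6)).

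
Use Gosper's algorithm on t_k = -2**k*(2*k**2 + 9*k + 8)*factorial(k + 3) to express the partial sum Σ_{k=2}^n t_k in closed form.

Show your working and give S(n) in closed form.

S(n) = -2*2**n*n*factorial(n + 4) - 2*2**n*factorial(n + 4) + 960

t_(k+1)/t_k = 2*(2*k**3 + 21*k**2 + 71*k + 76)/(2*k**2 + 9*k + 8).
A = 2*k + 8, B = 1, C = k**2 + 9*k/2 + 4.
Solve (2*k + 8)·f(k+1) − (1)·f(k) = k**2 + 9*k/2 + 4.
d = 1 from the (1,0,2) case.
A polynomial solution: f(k) = k/2.
Get s_k = R·t_k = -2**k*k*factorial(k + 3) with R(k) = B(k−1)f(k)/C(k) = k/(2*k**2 + 9*k + 8).
Δs = -2**k*(2*k**2 + 9*k + 8)*factorial(k + 3), as required.
Σ_(k=2)^n t_k = s_(n+1) − s_(2) = (-2**(n + 1)*(n + 1)*factorial(n + 4)) − (-960), i.e. -2*2**n*n*factorial(n + 4) - 2*2**n*factorial(n + 4) + 960.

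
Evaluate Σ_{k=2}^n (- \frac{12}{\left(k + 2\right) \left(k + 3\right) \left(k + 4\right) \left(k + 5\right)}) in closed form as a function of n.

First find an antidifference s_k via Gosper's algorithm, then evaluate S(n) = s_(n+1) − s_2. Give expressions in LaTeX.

r(k) = (k + 2)/(k + 6) after simplifying.
Factor: A=k + 2; B=k + 6; C=1.
Key eq: (k + 2)·f(k+1) = (k + 5)·f(k) + (1).
deg f ≤ 3 (via 1,1,0).
Coefficient equations give f(k) = k*(k**2 + 9*k + 26)/72.
Certificate R = B(k−1)f/C = k*(k + 5)*(k**2 + 9*k + 26)/72 gives s_k = k*(-k**2 - 9*k - 26)/(6*(k + 2)*(k + 3)*(k + 4)).
Verify: -12/(k**4 + 14*k**3 + 71*k**2 + 154*k + 120) matches t_k.
Telescope: S(n) = s_(n+1) − s_(2) = (-n**3 - 12*n**2 - 47*n - 36)/(6*(n**3 + 12*n**2 + 47*n + 60)) − (-2/15) = (-n**3 - 12*n**2 - 47*n + 60)/(30*(n**3 + 12*n**2 + 47*n + 60)).

S(n) = \frac{- n^{3} - 12 n^{2} - 47 n + 60}{30 \left(n^{3} + 12 n^{2} + 47 n + 60\right)}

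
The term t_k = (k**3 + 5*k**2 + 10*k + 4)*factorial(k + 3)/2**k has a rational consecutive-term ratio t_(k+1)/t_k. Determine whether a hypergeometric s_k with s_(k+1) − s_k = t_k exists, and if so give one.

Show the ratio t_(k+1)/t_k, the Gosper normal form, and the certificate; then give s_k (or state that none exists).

s_k = 2**(1 - k)*(k - 1)*(k + 2)*factorial(k + 3)

r(k) = (k**4 + 12*k**3 + 55*k**2 + 112*k + 80)/(2*(k**3 + 5*k**2 + 10*k + 4)) after simplifying.
Factor: A=k/2 + 2; B=1; C=k**3 + 5*k**2 + 10*k + 4.
Need (k/2 + 2)·f(k+1) − (1)·f(k) = k**3 + 5*k**2 + 10*k + 4.
deg f ≤ 2 (via 1,0,3).
Solving with deg f ≤ 2: f(k) = 2*(k - 1)*(k + 2).
So s_k = (B(k−1)f/C)·t_k = (2*(k - 1)*(k + 2)/(k**3 + 5*k**2 + 10*k + 4))·t_k = 2**(1 - k)*(k - 1)*(k + 2)*factorial(k + 3).
Δs = (k**3 + 5*k**2 + 10*k + 4)*factorial(k + 3)/2**k, as required.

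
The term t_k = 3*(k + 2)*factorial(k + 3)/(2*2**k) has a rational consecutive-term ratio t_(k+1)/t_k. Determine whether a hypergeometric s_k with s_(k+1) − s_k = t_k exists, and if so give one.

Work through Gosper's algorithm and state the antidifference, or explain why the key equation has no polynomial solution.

r(k) = (k + 3)*(k + 4)/(2*(k + 2)) after simplifying.
A = k/2 + 2, B = 1, C = k + 2.
Need (k/2 + 2)·f(k+1) − (1)·f(k) = k + 2.
Bound: deg f ≤ 0.
Match coefficients ⇒ f(k) = 2.
So s_k = (B(k−1)f/C)·t_k = (2/(k + 2))·t_k = 3*factorial(k + 3)/2**k.
Verify: 3*(k + 2)*factorial(k + 3)/(2*2**k) matches t_k.

s_k = 3*factorial(k + 3)/2**k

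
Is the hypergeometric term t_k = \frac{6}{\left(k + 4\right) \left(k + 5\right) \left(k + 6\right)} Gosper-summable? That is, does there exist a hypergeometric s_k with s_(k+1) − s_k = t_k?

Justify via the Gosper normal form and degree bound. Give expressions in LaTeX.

Yes. s_k = \frac{3 k \left(k + 9\right)}{20 \left(k + 4\right) \left(k + 5\right)}.

r(k) = (k + 4)/(k + 7) after simplifying.
Factor: A=k + 4; B=k + 7; C=1.
f must satisfy (k + 4)·f(k+1) − (k + 6)·f(k) = 1.
Bound: deg f ≤ 2.
Solve for f: f(k) = k*(k + 9)/40 (degree 2 ≤ 2).
So s_k = (B(k−1)f/C)·t_k = (k*(k + 6)*(k + 9)/40)·t_k = 3*k*(k + 9)/(20*(k + 4)*(k + 5)).
s_(k+1) − s_k = 6/(k**3 + 15*k**2 + 74*k + 120) = t_k.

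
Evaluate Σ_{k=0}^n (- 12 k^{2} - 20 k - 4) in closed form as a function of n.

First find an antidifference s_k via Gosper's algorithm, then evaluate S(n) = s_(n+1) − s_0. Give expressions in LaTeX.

Compute t_(k+1)/t_k: get (3*k**2 + 11*k + 9)/(3*k**2 + 5*k + 1).
A = 1, B = 1, C = k**2 + 5*k/3 + 1/3.
Key eq: (1)·f(k+1) = (1)·f(k) + (k**2 + 5*k/3 + 1/3).
From deg A=0, deg B=0, deg C=2: d=3.
Solve for f: f(k) = k*(k**2 + k - 1)/3 (degree 3 ≤ 3).
So s_k = (B(k−1)f/C)·t_k = (k*(k**2 + k - 1)/(3*k**2 + 5*k + 1))·t_k = 4*k*(-k**2 - k + 1).
Check: Δs_k = -12*k**2 - 20*k - 4. ✓
Σ_(k=0)^n t_k = s_(n+1) − s_(0) = (-4*n**3 - 16*n**2 - 16*n - 4) − (0), i.e. -4*n**3 - 16*n**2 - 16*n - 4.

S(n) = - 4 n^{3} - 16 n^{2} - 16 n - 4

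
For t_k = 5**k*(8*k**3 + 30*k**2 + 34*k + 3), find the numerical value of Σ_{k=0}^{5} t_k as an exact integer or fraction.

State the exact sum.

Σ = 6796878

Ratio r(k) = 5*(8*k**3 + 54*k**2 + 118*k + 75)/(8*k**3 + 30*k**2 + 34*k + 3).
A = 5, B = 1, C = k**3 + 15*k**2/4 + 17*k/4 + 3/8.
Set up (5)·f(k+1) − (1)·f(k) − (k**3 + 15*k**2/4 + 17*k/4 + 3/8) = 0.
Degrees (0,0,3) ⇒ d ≤ 3.
Coefficient equations give f(k) = (k - 1)*(2*k**2 + 2*k + 3)/8.
So s_k = (B(k−1)f/C)·t_k = ((k - 1)*(2*k**2 + 2*k + 3)/(8*k**3 + 30*k**2 + 34*k + 3))·t_k = 5**k*(2*k**3 + k - 3).
Δs = 5**k*(8*k**3 + 30*k**2 + 34*k + 3), as required.
Sum = s_(6) − s_(0); s_(6) = 6796875, s_(0) = -3 ⇒ 6796878.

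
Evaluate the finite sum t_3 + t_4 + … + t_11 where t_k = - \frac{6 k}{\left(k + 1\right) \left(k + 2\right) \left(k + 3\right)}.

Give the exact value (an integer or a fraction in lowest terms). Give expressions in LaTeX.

Ratio r(k) = (k + 1)**2/(k*(k + 4)).
Normal form (A,B,C) = (k + 1, k + 4, k).
Set up (k + 1)·f(k+1) − (k + 3)·f(k) − (k) = 0.
Degrees (1,1,1) ⇒ d ≤ 2.
A polynomial solution: f(k) = k*(k - 1)/4.
Get s_k = R·t_k = 3*k*(1 - k)/(2*(k + 1)*(k + 2)) with R(k) = B(k−1)f(k)/C(k) = (k - 1)*(k + 3)/4.
Check: Δs_k = -6*k/(k**3 + 6*k**2 + 11*k + 6). ✓
Σ_(k=3)^(11) t_k = s_(12) − s_(3) = -99/91 − (-9/20) = -1161/1820.

Σ = -1161/1820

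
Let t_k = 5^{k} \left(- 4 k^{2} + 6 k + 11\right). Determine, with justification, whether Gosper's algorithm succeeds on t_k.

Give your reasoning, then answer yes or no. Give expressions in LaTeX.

t_(k+1)/t_k = 5*(4*k**2 + 2*k - 13)/(4*k**2 - 6*k - 11).
Take A(k)=5, B(k)=1, C(k)=k**2 - 3*k/2 - 11/4.
f must satisfy (5)·f(k+1) − (1)·f(k) = k**2 - 3*k/2 - 11/4.
Bound: deg f ≤ 2.
Solve for f: f(k) = (k**2 - 4*k + 1)/4 (degree 2 ≤ 2).
R(k) = B(k−1)·f(k)/C(k) = (k**2 - 4*k + 1)/(4*k**2 - 6*k - 11); s_k = R·t_k = 5**k*(-k**2 + 4*k - 1).
s_(k+1) − s_k = 5**k*(-4*k**2 + 6*k + 11) = t_k.

Yes. s_k = 5^{k} \left(- k^{2} + 4 k - 1\right).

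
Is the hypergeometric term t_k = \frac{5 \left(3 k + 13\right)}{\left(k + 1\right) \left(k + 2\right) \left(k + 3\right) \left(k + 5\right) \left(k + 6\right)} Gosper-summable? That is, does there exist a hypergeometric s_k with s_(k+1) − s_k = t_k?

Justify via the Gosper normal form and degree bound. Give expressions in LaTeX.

Step 1: r(k) = (k + 1)*(k + 5)*(3*k + 16)/((k + 4)*(k + 7)*(3*k + 13)).
Factor: A=k + 1; B=k + 7; C=k**2 + 25*k/3 + 52/3.
Key eq: (k + 1)·f(k+1) = (k + 6)·f(k) + (k**2 + 25*k/3 + 52/3).
Degrees (1,1,2) ⇒ d ≤ 5.
Solving with deg f ≤ 5: f(k) = k*(k + 3)*(k + 4)*(k**2 + 8*k + 17)/30.
R(k) = B(k−1)·f(k)/C(k) = k*(k + 3)*(k + 6)*(k**2 + 8*k + 17)/(10*(3*k + 13)); s_k = R·t_k = k*(k**2 + 8*k + 17)/(2*(k**3 + 8*k**2 + 17*k + 10)).
Δs = 5*(3*k + 13)/(k**5 + 17*k**4 + 107*k**3 + 307*k**2 + 396*k + 180), as required.

Yes. s_k = \frac{k \left(k^{2} + 8 k + 17\right)}{2 \left(k^{3} + 8 k^{2} + 17 k + 10\right)}.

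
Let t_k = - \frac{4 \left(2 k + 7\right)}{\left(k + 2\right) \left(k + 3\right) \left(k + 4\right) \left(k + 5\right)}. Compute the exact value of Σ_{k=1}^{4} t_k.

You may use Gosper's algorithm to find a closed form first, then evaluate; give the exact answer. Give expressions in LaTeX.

Σ = -64/315

r(k) = (k + 2)*(2*k + 9)/((k + 6)*(2*k + 7)) after simplifying.
Factor: A=k + 2; B=k + 6; C=k + 7/2.
f must satisfy (k + 2)·f(k+1) − (k + 5)·f(k) = k + 7/2.
Degrees (1,1,1) ⇒ d ≤ 3.
Solve for f: f(k) = k*(k + 3)*(k + 6)/16 (degree 3 ≤ 3).
Get s_k = R·t_k = k*(-k - 6)/(2*(k**2 + 6*k + 8)) with R(k) = B(k−1)f(k)/C(k) = k*(k + 3)*(k + 5)*(k + 6)/(8*(2*k + 7)).
Δs = 4*(-2*k - 7)/(k**4 + 14*k**3 + 71*k**2 + 154*k + 120), as required.
Telescoping: Σ = s_(5) − s_(1) = -55/126 − (-7/30) = -64/315.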